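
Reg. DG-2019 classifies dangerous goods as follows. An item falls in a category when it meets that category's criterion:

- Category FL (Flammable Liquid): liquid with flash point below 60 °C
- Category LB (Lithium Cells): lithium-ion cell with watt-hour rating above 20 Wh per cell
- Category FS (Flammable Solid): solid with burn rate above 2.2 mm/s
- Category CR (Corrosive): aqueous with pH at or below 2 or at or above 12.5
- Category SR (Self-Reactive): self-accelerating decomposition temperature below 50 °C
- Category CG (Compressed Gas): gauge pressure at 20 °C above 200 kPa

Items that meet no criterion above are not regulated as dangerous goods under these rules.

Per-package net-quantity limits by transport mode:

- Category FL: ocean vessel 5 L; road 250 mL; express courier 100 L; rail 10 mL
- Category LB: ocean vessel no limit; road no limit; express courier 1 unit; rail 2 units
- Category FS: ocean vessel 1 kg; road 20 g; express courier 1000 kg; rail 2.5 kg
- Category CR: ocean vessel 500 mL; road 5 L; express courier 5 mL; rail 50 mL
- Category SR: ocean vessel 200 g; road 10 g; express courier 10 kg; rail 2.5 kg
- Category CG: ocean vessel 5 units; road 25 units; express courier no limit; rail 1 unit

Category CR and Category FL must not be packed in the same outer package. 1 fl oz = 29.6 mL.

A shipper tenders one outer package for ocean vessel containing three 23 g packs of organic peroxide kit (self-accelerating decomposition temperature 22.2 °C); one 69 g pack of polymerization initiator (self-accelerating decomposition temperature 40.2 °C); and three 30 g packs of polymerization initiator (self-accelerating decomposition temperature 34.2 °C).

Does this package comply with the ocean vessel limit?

Self-accelerating decomposition temperature 22.2 °C meets the Category SR criterion (Self-Reactive), so the organic peroxide kit is Category SR.
Polymerization initiator: self-accelerating decomposition temperature 40.2 °C < 50 °C → Category SR (Self-Reactive).
Self-accelerating decomposition temperature 34.2 °C meets the Category SR criterion (Self-Reactive), so the polymerization initiator is Category SR.
Total Category SR: (three 23 g packs = 69 g) + 69 g + (three 30 g packs = 90 g) = 228 g.
That exceeds the Category SR ocean vessel limit of 200 g.

No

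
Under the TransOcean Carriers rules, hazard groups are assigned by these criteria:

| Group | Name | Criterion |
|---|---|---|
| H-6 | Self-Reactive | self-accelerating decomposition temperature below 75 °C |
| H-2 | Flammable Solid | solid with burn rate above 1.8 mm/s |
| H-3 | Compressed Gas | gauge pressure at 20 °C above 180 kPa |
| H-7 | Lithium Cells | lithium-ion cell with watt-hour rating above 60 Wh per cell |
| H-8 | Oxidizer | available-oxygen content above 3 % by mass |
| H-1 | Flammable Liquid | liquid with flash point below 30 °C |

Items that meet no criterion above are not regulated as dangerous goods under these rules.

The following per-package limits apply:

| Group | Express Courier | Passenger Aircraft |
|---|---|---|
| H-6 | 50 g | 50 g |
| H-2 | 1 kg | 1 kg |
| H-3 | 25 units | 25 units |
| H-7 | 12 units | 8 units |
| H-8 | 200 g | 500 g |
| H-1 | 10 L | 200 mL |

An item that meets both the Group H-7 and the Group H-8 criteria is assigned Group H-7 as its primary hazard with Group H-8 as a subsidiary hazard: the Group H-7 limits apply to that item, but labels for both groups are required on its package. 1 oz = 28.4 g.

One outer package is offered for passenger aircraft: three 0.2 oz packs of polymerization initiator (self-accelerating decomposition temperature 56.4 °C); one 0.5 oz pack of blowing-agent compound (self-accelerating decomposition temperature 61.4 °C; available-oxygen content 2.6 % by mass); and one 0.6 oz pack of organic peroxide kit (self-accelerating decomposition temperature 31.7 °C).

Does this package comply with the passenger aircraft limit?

Polymerization initiator: self-accelerating decomposition temperature 56.4 °C < 75 °C → Group H-6 (Self-Reactive).
With self-accelerating decomposition temperature 61.4 °C (< 75 °C), the blowing-agent compound falls in Group H-6.
Self-accelerating decomposition temperature 31.7 °C meets the Group H-6 criterion (Self-Reactive), so the organic peroxide kit is Group H-6.
Total Group H-6: (three 0.2 oz packs = 17.04 g) + (one 0.5 oz pack = 14.2 g) + (one 0.6 oz pack = 17.04 g) = 48.28 g.
That is within the Group H-6 passenger aircraft limit of 50 g.

Yes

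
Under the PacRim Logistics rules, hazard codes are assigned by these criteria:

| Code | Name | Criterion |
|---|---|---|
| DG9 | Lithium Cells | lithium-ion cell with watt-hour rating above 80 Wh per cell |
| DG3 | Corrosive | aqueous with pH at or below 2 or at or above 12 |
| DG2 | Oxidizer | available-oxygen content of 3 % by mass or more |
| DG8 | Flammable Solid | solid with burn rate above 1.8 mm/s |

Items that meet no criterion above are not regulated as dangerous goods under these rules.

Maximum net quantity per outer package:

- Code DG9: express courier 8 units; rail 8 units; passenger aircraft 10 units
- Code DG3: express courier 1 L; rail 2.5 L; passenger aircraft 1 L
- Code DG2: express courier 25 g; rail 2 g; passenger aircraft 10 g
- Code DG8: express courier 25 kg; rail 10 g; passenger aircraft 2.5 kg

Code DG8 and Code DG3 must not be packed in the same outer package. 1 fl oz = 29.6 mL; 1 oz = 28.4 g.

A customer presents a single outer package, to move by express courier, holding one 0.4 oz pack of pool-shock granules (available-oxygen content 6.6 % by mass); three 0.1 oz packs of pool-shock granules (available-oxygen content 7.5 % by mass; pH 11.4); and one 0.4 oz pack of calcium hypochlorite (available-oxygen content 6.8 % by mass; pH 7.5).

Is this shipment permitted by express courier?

Available-oxygen content 6.6 % by mass meets the Code DG2 criterion (Oxidizer), so the pool-shock granules are Code DG2.
With available-oxygen content 7.5 % by mass (≥ 3 % by mass), the pool-shock granules fall in Code DG2.
With available-oxygen content 6.8 % by mass (≥ 3 % by mass), the calcium hypochlorite falls in Code DG2.
Code DG2 net quantity: (one 0.4 oz pack = 11.36 g) + (three 0.1 oz packs = 8.52 g) + (one 0.4 oz pack = 11.36 g) = 31.24 g.
31.24 g > 25 g (express courier limit, Code DG2) — over the limit.

No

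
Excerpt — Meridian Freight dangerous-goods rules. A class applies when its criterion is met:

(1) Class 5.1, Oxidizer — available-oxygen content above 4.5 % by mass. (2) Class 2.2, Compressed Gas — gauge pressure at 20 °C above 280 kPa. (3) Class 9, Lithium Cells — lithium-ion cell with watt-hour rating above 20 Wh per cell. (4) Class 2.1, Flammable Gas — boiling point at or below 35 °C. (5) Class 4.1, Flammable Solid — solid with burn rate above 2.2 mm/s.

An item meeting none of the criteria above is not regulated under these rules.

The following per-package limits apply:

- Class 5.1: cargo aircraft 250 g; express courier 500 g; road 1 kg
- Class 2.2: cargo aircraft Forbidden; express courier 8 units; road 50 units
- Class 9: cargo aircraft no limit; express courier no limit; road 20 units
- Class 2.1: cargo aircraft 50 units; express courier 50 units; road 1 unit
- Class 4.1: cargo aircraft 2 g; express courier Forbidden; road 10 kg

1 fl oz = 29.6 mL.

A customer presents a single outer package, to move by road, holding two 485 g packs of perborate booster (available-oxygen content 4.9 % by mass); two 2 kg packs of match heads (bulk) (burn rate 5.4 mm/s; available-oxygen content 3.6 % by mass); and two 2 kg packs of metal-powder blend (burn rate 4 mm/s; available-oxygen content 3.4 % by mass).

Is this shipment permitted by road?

Yes

Perborate booster: available-oxygen content 4.9 % by mass > 4.5 % by mass → Class 5.1 (Oxidizer).
The match heads (bulk) have burn rate 5.4 mm/s, which is > 2.2 mm/s, so they are Class 4.1 (Flammable Solid).
Burn rate 4 mm/s meets the Class 4.1 criterion (Flammable Solid), so the metal-powder blend is Class 4.1.
Total Class 4.1: (two 2 kg packs = 4 kg) + (two 2 kg packs = 4 kg) = 8 kg.
8 kg is within the road limit of 10 kg for Class 4.1.
Class 5.1 quantity: two 485 g packs = 970 g.
That is within the Class 5.1 road limit of 1 kg.
Every hazard class is within its road limit and no segregation rule is violated.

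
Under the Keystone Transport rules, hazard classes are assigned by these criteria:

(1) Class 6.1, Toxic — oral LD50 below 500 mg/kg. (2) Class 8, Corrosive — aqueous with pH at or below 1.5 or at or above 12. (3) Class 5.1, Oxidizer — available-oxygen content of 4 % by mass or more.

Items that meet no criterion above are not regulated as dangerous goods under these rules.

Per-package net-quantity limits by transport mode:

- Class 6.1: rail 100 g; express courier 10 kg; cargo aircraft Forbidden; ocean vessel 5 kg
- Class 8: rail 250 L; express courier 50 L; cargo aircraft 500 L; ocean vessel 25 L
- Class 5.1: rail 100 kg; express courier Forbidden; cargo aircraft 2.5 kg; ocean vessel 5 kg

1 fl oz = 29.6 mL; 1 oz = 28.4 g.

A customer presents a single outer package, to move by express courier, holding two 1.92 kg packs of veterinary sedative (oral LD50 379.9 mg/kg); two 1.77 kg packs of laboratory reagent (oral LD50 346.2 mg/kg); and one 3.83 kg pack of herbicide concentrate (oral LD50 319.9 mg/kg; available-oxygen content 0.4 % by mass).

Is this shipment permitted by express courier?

Veterinary sedative: oral LD50 379.9 mg/kg < 500 mg/kg → Class 6.1 (Toxic).
Oral LD50 346.2 mg/kg meets the Class 6.1 criterion (Toxic), so the laboratory reagent is Class 6.1.
The herbicide concentrate has oral LD50 319.9 mg/kg, which is < 500 mg/kg, so it is Class 6.1 (Toxic).
Class 6.1 net quantity: (two 1.92 kg packs = 3.84 kg) + (two 1.77 kg packs = 3.54 kg) + 3.83 kg = 11.21 kg.
11.21 kg > 10 kg (express courier limit, Class 6.1) — over the limit.

No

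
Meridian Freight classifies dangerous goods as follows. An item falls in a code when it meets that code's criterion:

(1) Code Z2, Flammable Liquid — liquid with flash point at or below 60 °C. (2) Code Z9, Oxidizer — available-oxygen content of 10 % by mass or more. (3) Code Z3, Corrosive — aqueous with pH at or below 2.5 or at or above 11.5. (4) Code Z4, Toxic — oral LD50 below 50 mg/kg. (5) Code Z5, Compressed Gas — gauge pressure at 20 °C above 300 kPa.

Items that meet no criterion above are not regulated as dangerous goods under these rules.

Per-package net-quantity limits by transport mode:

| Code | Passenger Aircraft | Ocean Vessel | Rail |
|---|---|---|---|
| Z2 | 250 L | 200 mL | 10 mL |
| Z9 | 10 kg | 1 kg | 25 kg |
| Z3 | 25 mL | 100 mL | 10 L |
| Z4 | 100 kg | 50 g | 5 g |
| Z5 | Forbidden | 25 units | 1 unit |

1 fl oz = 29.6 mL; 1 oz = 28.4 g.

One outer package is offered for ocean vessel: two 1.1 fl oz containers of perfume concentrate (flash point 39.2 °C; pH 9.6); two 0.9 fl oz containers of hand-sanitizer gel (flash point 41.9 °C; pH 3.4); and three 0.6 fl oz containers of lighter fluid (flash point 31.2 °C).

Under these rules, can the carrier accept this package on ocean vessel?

Yes

With flash point 39.2 °C (≤ 60 °C), the perfume concentrate falls in Code Z2.
Flash point 41.9 °C meets the Code Z2 criterion (Flammable Liquid), so the hand-sanitizer gel is Code Z2.
Lighter fluid: flash point 31.2 °C ≤ 60 °C → Code Z2 (Flammable Liquid).
Code Z2 net quantity: (two 1.1 fl oz containers = 65.12 mL) + (two 0.9 fl oz containers = 53.28 mL) + (three 0.6 fl oz containers = 53.28 mL) = 171.68 mL.
That is within the Code Z2 ocean vessel limit of 200 mL.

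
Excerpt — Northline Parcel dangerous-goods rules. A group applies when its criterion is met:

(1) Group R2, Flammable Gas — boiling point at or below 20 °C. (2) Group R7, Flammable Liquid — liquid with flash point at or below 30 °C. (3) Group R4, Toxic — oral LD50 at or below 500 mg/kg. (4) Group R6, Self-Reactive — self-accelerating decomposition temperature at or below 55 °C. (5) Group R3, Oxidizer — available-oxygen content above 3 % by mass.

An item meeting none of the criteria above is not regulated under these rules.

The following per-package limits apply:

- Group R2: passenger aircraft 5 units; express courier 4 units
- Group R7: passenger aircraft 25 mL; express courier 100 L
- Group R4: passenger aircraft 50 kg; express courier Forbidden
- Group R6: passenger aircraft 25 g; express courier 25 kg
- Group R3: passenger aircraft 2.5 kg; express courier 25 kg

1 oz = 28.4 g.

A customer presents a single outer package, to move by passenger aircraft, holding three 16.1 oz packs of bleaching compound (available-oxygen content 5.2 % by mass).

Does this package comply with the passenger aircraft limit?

With available-oxygen content 5.2 % by mass (> 3 % by mass), the bleaching compound falls in Group R3.
Group R3 quantity: three 16.1 oz packs = 1371.72 g.
1371.72 g ≤ 2.5 kg (passenger aircraft limit, Group R3) — within limit.

Yes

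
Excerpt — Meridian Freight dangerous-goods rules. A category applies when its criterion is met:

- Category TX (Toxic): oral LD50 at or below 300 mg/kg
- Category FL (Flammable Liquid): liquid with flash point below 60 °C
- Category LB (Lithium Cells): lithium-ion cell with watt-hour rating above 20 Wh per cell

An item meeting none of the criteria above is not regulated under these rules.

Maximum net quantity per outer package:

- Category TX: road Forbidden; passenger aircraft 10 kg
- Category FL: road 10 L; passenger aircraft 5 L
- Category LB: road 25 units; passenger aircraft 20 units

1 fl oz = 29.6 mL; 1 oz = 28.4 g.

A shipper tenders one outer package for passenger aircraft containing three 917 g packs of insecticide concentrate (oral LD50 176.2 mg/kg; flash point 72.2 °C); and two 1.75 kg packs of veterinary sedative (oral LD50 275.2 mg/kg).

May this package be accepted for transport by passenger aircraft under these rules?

Yes

Oral LD50 176.2 mg/kg meets the Category TX criterion (Toxic), so the insecticide concentrate is Category TX.
The veterinary sedative has oral LD50 275.2 mg/kg, which is ≤ 300 mg/kg, so it is Category TX (Toxic).
Category TX net quantity: (three 917 g packs = 2.751 kg) + (two 1.75 kg packs = 3.5 kg) = 6.251 kg.
6.251 kg is within the passenger aircraft limit of 10 kg for Category TX.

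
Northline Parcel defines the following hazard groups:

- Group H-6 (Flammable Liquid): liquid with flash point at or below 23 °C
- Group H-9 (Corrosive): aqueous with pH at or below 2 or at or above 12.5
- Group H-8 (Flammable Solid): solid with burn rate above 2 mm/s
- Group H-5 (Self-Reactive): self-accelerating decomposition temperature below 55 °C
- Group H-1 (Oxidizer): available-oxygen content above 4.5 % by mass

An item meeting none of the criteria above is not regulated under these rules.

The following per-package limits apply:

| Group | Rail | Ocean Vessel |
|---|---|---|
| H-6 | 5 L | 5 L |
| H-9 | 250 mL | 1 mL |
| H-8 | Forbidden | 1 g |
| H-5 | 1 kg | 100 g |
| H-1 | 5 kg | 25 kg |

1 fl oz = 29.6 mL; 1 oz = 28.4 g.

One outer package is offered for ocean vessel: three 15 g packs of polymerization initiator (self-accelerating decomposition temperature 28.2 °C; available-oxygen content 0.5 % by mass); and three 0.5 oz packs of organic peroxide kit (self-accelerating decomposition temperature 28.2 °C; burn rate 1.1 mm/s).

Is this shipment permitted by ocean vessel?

With self-accelerating decomposition temperature 28.2 °C (< 55 °C), the polymerization initiator falls in Group H-5.
Organic peroxide kit: self-accelerating decomposition temperature 28.2 °C < 55 °C → Group H-5 (Self-Reactive).
Group H-5 net quantity: (three 15 g packs = 45 g) + (three 0.5 oz packs = 42.6 g) = 87.6 g.
87.6 g is within the ocean vessel limit of 100 g for Group H-5.

Yes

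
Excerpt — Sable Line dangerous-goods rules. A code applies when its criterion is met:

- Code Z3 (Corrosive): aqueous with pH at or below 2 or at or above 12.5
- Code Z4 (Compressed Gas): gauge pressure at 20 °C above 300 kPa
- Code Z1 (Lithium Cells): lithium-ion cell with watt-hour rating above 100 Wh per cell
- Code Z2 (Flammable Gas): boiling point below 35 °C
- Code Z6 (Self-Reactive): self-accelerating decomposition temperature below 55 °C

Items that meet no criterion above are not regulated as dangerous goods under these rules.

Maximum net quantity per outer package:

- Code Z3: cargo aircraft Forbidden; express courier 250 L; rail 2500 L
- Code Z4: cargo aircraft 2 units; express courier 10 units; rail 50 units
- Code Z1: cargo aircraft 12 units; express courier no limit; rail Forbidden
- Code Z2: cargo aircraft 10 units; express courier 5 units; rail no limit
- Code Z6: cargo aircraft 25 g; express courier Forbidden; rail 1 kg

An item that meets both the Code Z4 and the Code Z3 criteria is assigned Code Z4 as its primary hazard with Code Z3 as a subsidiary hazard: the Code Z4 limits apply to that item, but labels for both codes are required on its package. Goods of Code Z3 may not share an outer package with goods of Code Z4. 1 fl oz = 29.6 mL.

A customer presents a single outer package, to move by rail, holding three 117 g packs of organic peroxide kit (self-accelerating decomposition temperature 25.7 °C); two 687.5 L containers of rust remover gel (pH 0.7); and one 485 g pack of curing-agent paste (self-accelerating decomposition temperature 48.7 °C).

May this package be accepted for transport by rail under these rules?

The organic peroxide kit has self-accelerating decomposition temperature 25.7 °C, which is < 55 °C, so it is Code Z6 (Self-Reactive).
pH 0.7 meets the Code Z3 criterion (Corrosive), so the rust remover gel is Code Z3.
The curing-agent paste has self-accelerating decomposition temperature 48.7 °C, which is < 55 °C, so it is Code Z6 (Self-Reactive).
Code Z6 net quantity: (three 117 g packs = 351 g) + 485 g = 836 g.
836 g ≤ 1 kg (rail limit, Code Z6) — within limit.
Code Z3 quantity: two 687.5 L containers = 1375 L.
1375 L is within the rail limit of 2500 L for Code Z3.
The segregation rule (Code Z3 with Code Z4) does not apply to Code Z6 with Code Z3.
Every hazard code is within its rail limit and no segregation rule is violated.

Yes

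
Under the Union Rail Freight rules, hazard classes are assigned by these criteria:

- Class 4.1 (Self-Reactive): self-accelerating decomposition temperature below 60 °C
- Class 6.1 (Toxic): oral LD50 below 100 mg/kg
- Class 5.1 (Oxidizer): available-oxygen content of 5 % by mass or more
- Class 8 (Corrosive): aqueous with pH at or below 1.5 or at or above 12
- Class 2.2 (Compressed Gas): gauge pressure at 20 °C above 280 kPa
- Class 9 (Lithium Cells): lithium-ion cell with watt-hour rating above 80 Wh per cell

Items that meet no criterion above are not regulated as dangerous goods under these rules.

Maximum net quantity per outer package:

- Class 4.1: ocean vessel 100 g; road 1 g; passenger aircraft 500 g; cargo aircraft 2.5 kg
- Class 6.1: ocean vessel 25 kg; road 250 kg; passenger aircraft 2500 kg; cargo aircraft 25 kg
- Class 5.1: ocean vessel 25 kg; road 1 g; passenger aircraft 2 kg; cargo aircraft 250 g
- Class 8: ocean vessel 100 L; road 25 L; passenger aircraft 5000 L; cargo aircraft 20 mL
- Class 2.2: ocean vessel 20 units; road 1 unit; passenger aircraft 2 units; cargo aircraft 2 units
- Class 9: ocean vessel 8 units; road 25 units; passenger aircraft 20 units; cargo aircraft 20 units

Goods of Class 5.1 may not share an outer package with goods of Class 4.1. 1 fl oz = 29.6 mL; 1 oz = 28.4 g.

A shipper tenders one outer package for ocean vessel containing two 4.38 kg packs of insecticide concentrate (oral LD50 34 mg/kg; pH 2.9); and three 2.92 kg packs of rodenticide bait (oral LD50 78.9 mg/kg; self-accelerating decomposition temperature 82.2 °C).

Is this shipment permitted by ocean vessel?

With oral LD50 34 mg/kg (< 100 mg/kg), the insecticide concentrate falls in Class 6.1.
The rodenticide bait has oral LD50 78.9 mg/kg, which is < 100 mg/kg, so it is Class 6.1 (Toxic).
Class 6.1 net quantity: (two 4.38 kg packs = 8.76 kg) + (three 2.92 kg packs = 8.76 kg) = 17.52 kg.
That is within the Class 6.1 ocean vessel limit of 25 kg.

Yes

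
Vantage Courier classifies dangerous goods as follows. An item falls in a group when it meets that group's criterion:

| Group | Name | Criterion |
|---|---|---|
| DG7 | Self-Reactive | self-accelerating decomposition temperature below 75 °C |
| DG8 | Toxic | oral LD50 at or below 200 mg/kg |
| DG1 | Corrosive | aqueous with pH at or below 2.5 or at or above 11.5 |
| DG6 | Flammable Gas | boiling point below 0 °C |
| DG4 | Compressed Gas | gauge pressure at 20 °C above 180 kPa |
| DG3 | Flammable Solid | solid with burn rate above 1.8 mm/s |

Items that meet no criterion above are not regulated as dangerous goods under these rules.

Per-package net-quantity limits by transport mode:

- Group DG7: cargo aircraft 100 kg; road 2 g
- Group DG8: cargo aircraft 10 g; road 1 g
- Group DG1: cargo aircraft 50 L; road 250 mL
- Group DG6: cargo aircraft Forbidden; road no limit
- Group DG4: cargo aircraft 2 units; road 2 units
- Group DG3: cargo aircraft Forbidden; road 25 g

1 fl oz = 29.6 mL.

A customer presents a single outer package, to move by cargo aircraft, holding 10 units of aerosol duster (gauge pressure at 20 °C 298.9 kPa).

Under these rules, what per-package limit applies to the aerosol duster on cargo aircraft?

Gauge pressure at 20 °C 298.9 kPa meets the Group DG4 criterion (Compressed Gas), so the aerosol duster is Group DG4.
The cargo aircraft limit for Group DG4 is 2 units.

2 units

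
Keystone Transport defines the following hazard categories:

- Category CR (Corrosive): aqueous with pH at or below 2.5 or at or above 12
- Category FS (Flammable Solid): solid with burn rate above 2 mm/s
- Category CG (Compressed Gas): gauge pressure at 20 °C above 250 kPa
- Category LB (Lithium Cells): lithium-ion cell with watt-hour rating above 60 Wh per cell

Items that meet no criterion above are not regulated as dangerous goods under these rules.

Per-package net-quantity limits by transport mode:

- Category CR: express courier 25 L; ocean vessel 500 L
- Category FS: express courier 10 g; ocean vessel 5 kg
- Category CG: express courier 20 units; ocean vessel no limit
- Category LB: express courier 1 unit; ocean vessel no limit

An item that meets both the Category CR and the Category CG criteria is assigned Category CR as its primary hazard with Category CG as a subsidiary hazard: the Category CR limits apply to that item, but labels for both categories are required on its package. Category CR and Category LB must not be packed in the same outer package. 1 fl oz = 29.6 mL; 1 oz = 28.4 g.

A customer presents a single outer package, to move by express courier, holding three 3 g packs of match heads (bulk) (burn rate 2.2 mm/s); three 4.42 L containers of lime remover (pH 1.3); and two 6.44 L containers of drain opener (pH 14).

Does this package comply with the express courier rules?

The match heads (bulk) have burn rate 2.2 mm/s, which is > 2 mm/s, so they are Category FS (Flammable Solid).
The lime remover has pH 1.3, which is ≤ 2.5, so it is Category CR (Corrosive).
With pH 14 (≥ 12), the drain opener falls in Category CR.
Category CR net quantity: (three 4.42 L containers = 13.26 L) + (two 6.44 L containers = 12.88 L) = 26.14 L.
That exceeds the Category CR express courier limit of 25 L.
Category FS quantity: three 3 g packs = 9 g.
9 g is within the express courier limit of 10 g for Category FS.
The segregation rule (Category CR with Category LB) does not apply to Category CR with Category FS.

No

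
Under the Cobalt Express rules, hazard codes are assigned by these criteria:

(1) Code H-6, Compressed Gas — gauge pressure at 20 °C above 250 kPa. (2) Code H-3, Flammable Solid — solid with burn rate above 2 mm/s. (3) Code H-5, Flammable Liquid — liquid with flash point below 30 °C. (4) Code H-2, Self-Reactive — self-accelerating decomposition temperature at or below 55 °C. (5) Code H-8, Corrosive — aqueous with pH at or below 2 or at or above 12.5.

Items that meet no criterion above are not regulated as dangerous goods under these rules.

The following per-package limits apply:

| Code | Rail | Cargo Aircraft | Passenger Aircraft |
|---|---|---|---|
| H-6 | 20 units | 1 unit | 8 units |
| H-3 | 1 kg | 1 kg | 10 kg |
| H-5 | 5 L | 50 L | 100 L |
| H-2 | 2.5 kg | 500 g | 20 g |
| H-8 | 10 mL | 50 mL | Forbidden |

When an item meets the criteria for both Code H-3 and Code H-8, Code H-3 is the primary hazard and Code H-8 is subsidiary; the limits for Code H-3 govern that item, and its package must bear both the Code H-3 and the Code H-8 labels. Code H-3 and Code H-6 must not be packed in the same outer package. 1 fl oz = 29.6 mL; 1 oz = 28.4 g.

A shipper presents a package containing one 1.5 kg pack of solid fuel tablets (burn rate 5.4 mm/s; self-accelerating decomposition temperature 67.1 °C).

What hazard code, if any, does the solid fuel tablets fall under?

Solid fuel tablets: burn rate 5.4 mm/s > 2 mm/s → Code H-3 (Flammable Solid).

Code H-3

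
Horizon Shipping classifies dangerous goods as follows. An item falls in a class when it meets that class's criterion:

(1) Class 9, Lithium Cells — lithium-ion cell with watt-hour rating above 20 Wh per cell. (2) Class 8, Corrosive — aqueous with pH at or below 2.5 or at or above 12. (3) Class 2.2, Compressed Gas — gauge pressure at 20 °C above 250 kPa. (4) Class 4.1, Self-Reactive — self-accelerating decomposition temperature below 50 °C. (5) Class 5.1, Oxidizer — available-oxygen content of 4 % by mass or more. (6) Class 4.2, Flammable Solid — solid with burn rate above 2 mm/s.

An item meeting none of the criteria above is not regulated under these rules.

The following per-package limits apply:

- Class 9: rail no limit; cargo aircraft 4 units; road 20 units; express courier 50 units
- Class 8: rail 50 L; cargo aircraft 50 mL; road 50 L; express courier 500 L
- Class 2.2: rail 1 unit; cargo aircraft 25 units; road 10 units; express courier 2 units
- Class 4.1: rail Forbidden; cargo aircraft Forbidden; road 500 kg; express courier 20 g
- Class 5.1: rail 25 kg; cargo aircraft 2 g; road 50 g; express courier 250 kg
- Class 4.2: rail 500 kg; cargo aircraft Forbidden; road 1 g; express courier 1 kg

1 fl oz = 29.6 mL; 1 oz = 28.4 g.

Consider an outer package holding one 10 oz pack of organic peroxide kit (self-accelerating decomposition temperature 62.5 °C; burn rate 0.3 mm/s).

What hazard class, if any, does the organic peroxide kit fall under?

self-accelerating decomposition temperature 62.5 °C is not below 50 °C, so Class 4.1 does not apply.
burn rate 0.3 mm/s is not above 2 mm/s, so Class 4.2 does not apply.
No criterion is met, so the item is not regulated.

Not regulated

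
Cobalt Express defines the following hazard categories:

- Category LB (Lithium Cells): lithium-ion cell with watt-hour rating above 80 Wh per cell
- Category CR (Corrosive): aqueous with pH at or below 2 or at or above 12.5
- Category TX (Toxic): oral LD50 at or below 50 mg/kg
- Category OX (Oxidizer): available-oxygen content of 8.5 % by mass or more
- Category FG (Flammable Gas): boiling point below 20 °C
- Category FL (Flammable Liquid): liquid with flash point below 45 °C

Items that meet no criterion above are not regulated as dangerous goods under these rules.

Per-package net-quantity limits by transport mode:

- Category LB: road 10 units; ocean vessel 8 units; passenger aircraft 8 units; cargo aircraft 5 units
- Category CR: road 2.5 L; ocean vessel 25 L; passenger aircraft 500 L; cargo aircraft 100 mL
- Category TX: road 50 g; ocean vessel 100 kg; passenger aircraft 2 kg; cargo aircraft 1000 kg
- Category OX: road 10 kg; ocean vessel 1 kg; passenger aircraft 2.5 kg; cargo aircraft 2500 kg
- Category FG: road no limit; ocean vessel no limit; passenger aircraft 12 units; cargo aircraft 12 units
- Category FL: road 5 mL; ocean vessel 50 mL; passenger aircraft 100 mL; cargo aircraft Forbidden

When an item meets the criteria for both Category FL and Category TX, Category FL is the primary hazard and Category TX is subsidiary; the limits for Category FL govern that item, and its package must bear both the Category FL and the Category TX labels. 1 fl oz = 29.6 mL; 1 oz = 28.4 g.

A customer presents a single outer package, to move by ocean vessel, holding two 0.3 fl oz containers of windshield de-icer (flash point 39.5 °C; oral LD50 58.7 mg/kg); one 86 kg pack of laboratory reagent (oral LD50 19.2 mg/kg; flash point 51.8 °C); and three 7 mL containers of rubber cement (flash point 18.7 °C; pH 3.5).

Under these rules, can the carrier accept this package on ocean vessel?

Yes

Flash point 39.5 °C meets the Category FL criterion (Flammable Liquid), so the windshield de-icer is Category FL.
With oral LD50 19.2 mg/kg (≤ 50 mg/kg), the laboratory reagent falls in Category TX.
With flash point 18.7 °C (< 45 °C), the rubber cement falls in Category FL.
Category FL net quantity: (two 0.3 fl oz containers = 17.76 mL) + (three 7 mL containers = 21 mL) = 38.76 mL.
38.76 mL is within the ocean vessel limit of 50 mL for Category FL.
Category TX quantity: 86 kg.
86 kg is within the ocean vessel limit of 100 kg for Category TX.
Every hazard category is within its ocean vessel limit and no segregation rule is violated.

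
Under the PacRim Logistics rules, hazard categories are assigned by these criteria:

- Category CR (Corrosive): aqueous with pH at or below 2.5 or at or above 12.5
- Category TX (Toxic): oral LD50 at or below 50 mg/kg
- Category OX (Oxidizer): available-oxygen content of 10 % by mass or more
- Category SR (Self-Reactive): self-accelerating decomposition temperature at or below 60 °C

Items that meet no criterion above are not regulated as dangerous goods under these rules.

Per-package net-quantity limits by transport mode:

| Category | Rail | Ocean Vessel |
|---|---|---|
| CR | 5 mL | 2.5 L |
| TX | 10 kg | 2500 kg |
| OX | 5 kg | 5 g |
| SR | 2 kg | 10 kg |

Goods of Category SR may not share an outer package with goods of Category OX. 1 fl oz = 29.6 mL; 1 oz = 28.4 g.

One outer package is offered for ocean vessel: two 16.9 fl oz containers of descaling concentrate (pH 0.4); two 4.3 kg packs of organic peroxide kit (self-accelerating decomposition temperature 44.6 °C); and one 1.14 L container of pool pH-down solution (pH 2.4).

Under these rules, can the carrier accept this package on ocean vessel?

pH 0.4 meets the Category CR criterion (Corrosive), so the descaling concentrate is Category CR.
Self-accelerating decomposition temperature 44.6 °C meets the Category SR criterion (Self-Reactive), so the organic peroxide kit is Category SR.
With pH 2.4 (≤ 2.5), the pool pH-down solution falls in Category CR.
Category SR quantity: two 4.3 kg packs = 8.6 kg.
8.6 kg ≤ 10 kg (ocean vessel limit, Category SR) — within limit.
Total Category CR: (two 16.9 fl oz containers = 1000.48 mL) + 1.14 L = 2140.48 mL.
2140.48 mL ≤ 2.5 L (ocean vessel limit, Category CR) — within limit.
The segregation rule (Category SR with Category OX) does not apply to Category SR with Category CR.
Every hazard category is within its ocean vessel limit and no segregation rule is violated.

Yes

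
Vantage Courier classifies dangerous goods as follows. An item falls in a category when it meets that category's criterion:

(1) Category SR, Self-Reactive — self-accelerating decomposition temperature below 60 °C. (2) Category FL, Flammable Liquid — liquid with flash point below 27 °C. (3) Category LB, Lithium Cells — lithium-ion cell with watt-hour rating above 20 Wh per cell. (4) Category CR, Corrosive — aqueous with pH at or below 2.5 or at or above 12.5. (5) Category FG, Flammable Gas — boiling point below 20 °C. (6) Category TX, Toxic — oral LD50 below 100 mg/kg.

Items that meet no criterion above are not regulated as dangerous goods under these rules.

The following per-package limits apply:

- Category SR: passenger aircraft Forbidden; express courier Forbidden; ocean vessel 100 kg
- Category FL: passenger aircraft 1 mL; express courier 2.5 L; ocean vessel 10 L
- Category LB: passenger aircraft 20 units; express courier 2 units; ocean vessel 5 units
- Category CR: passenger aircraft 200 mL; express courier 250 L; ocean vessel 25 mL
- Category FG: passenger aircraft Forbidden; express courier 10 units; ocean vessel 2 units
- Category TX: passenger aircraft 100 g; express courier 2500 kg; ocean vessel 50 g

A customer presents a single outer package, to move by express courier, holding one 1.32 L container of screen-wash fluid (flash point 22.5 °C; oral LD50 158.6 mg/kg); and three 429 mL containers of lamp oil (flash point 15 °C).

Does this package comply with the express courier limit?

No

With flash point 22.5 °C (< 27 °C), the screen-wash fluid falls in Category FL.
With flash point 15 °C (< 27 °C), the lamp oil falls in Category FL.
Total Category FL: 1.32 L + (three 429 mL containers = 1.287 L) = 2.607 L.
2.607 L exceeds the express courier limit of 2.5 L for Category FL.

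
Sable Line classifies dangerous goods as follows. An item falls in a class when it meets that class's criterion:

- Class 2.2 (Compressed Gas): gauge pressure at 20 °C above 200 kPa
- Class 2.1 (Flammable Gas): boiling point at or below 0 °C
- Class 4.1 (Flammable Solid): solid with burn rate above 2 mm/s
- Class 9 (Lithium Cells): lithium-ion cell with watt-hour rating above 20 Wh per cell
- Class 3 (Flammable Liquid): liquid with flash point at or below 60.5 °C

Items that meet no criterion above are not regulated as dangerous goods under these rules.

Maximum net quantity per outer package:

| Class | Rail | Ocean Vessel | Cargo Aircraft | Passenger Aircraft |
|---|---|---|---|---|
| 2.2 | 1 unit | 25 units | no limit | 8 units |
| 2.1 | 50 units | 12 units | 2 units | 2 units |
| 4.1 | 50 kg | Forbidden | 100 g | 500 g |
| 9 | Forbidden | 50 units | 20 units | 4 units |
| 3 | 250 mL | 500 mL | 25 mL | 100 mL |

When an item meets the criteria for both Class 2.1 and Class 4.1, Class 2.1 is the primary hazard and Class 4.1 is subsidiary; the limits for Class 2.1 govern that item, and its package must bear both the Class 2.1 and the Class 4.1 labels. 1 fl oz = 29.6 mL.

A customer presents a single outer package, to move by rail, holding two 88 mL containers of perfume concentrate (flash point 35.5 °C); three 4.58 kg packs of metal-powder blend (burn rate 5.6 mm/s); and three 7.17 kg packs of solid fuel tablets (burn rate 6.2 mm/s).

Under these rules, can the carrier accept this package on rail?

Perfume concentrate: flash point 35.5 °C ≤ 60.5 °C → Class 3 (Flammable Liquid).
With burn rate 5.6 mm/s (> 2 mm/s), the metal-powder blend falls in Class 4.1.
The solid fuel tablets have burn rate 6.2 mm/s, which is > 2 mm/s, so they are Class 4.1 (Flammable Solid).
Total Class 4.1: (three 4.58 kg packs = 13.74 kg) + (three 7.17 kg packs = 21.51 kg) = 35.25 kg.
That is within the Class 4.1 rail limit of 50 kg.
Class 3 quantity: two 88 mL containers = 176 mL.
That is within the Class 3 rail limit of 250 mL.
Every hazard class is within its rail limit and no segregation rule is violated.

Yes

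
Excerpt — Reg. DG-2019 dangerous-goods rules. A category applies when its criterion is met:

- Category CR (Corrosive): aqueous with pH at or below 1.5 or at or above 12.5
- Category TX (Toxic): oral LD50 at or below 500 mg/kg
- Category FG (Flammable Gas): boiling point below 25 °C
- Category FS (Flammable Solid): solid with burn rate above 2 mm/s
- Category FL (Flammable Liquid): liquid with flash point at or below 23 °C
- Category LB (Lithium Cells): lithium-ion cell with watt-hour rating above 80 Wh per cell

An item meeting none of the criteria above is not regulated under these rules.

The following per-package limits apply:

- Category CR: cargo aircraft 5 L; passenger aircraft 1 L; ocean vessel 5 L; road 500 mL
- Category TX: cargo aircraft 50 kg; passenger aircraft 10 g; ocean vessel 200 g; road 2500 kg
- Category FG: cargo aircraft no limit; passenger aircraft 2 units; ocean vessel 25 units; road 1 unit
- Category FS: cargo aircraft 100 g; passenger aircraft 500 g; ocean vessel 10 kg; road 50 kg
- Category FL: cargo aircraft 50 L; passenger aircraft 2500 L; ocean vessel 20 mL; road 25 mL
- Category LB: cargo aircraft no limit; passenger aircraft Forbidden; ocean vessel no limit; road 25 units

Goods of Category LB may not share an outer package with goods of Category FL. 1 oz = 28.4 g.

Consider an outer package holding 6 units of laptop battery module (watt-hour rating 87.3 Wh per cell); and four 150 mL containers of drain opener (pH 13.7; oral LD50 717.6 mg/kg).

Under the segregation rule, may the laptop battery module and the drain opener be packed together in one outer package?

With watt-hour rating 87.3 Wh per cell (> 80 Wh per cell), the laptop battery module falls in Category LB.
pH 13.7 meets the Category CR criterion (Corrosive), so the drain opener is Category CR.
No segregation rule bars Category LB with Category CR.

Yes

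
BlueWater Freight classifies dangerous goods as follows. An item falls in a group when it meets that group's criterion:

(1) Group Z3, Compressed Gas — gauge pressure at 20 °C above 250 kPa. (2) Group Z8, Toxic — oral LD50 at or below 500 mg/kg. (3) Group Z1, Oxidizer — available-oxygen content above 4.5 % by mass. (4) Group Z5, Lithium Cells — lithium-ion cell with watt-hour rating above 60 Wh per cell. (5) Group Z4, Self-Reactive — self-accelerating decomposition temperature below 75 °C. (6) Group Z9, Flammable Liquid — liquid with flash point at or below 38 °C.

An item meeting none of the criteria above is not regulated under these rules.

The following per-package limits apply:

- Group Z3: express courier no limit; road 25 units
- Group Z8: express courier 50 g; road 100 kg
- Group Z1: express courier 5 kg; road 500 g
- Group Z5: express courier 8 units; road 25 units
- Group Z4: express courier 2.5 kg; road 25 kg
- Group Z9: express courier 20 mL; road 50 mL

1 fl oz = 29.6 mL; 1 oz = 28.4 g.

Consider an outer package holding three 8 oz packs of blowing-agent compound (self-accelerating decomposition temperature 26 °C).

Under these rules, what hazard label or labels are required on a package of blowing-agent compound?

Group Z4

With self-accelerating decomposition temperature 26 °C (< 75 °C), the blowing-agent compound falls in Group Z4.
Only the Group Z4 label is required.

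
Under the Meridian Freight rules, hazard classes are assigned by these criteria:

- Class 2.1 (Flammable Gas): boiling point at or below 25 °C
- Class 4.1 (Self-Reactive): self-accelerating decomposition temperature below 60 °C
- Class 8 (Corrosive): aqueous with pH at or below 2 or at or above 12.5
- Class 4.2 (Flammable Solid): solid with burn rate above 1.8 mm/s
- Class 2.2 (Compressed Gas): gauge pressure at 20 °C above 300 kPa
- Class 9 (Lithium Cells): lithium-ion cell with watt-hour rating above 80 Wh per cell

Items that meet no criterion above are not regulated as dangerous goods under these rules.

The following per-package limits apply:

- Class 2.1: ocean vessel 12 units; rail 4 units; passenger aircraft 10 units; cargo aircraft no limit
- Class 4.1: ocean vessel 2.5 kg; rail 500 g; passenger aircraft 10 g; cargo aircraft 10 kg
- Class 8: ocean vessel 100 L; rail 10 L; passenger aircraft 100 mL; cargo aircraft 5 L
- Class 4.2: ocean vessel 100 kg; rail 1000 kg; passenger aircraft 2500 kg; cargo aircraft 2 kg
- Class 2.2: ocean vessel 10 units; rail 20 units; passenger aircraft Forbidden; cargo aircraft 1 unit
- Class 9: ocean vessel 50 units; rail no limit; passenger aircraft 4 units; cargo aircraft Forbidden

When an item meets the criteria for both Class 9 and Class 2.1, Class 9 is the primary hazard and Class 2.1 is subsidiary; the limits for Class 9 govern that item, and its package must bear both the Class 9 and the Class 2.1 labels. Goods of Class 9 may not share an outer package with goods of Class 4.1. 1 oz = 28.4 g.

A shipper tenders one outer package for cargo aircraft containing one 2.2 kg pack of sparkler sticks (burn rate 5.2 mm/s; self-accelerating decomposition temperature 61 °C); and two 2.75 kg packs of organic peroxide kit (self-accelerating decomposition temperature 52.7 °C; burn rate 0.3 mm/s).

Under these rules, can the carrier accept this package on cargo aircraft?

No

Sparkler sticks: burn rate 5.2 mm/s > 1.8 mm/s → Class 4.2 (Flammable Solid).
The organic peroxide kit has self-accelerating decomposition temperature 52.7 °C, which is < 60 °C, so it is Class 4.1 (Self-Reactive).
Class 4.2 quantity: 2.2 kg.
2.2 kg exceeds the cargo aircraft limit of 2 kg for Class 4.2.
Class 4.1 quantity: two 2.75 kg packs = 5.5 kg.
5.5 kg ≤ 10 kg (cargo aircraft limit, Class 4.1) — within limit.
The segregation rule (Class 9 with Class 4.1) does not apply to Class 4.2 with Class 4.1.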